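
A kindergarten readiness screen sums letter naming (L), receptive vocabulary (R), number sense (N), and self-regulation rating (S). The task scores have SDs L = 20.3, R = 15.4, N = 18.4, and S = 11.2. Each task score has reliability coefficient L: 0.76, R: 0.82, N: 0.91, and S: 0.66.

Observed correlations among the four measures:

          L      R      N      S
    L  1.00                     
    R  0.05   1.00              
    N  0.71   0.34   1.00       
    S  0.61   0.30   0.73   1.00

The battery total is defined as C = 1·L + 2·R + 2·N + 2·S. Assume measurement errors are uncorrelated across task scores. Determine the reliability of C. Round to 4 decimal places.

Var(C) = 20.3² + 2²·15.4² + 2²·18.4² + 2²·11.2² + 2·[2·20.3·15.4·0.05 + 2·20.3·18.4·0.71 + 2·20.3·11.2·0.61 + 4·15.4·18.4·0.34 + 4·15.4·11.2·0.30 + 4·18.4·11.2·0.73] = 3216.73 + 4066.28 = 7283.01.
With uncorrelated errors the cross-covariances are all true-score covariance, so they carry over unchanged; only the diagonal terms shrink to ρᵢσᵢ².
True-score variance = [20.3²·0.76 + 2²·15.4²·0.82 + 2²·18.4²·0.91 + 2²·11.2²·0.66] + 4066.28 = 2654.59 + 4066.28 = 6720.87.
Reliability = 6720.87 / 7283.01 = 0.9228.

0.9228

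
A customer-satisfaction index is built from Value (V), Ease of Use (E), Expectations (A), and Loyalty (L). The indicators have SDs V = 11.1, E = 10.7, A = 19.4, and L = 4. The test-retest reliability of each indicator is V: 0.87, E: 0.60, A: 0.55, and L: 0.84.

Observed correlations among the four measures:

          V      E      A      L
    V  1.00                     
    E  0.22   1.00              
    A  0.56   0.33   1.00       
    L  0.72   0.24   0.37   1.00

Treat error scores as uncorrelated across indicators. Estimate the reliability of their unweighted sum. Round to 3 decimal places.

Var(V+E+A+L) = 11.1² + 10.7² + 19.4² + 4² + 2·[11.1·10.7·0.22 + 11.1·19.4·0.56 + 11.1·4·0.72 + 10.7·19.4·0.33 + 10.7·4·0.24 + 19.4·4·0.37] = 630.06 + 572.346 = 1202.41.
Under uncorrelated errors the observed covariances equal the true-score covariances, so only the own-variance terms attenuate.
True-score variance = [11.1²·0.87 + 10.7²·0.60 + 19.4²·0.55 + 4²·0.84] + 572.346 = 396.325 + 572.346 = 968.671.
Reliability = 968.671 / 1202.41 = 0.806.

0.806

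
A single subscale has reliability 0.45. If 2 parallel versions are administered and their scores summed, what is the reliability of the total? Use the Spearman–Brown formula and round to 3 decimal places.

0.621

ρ_k = kρ / (1 + (k−1)ρ) = 2·0.45 / (1 + 1·0.45) = 0.900 / 1.450 = 0.621.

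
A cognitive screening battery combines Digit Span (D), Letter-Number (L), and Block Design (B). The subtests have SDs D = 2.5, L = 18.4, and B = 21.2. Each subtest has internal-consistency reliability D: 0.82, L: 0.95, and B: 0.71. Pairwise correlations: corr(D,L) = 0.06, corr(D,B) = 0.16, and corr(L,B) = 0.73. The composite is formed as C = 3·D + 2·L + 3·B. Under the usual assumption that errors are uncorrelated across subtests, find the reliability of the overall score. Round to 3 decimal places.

Var(C) = 3²·2.5² + 2²·18.4² + 3²·21.2² + 2·[6·2.5·18.4·0.06 + 9·2.5·21.2·0.16 + 6·18.4·21.2·0.73] = 5455.45 + 3602.86 = 9058.31.
With uncorrelated errors the cross-covariances are all true-score covariance, so they carry over unchanged; only the diagonal terms shrink to ρᵢσᵢ².
True-score variance = [3²·2.5²·0.82 + 2²·18.4²·0.95 + 3²·21.2²·0.71] + 3602.86 = 4204.57 + 3602.86 = 7807.44.
Reliability = 7807.44 / 9058.31 = 0.862.

0.862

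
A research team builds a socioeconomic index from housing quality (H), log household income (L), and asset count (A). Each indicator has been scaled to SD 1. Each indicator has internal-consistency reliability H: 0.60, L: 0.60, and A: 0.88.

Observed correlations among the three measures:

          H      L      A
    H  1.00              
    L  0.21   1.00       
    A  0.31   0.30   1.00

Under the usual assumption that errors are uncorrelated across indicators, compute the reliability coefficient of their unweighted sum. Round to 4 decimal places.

0.8017

Var(H+L+A) = 3 + 2·[0.21 + 0.31 + 0.30] = 3 + 1.64 = 4.64.
Because errors are independent across components, Cov(Tᵢ,Tⱼ) = Cov(Xᵢ,Xⱼ); the off-diagonal part of the true-score variance is the same as above.
True-score variance = [0.60 + 0.60 + 0.88] + 1.64 = 2.08 + 1.64 = 3.72.
Reliability = 3.72 / 4.64 = 0.8017.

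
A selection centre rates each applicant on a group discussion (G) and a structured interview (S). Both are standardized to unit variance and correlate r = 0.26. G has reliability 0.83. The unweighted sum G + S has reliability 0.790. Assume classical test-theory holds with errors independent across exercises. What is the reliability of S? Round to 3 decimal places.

Var(G+S) = 2 + 2·0.26 = 2.520.
True-score variance = ρ_G + ρ_S + 2·0.26, so 0.790 = (0.83 + ρ_S + 0.52) / 2.520.
ρ_S = 0.790·2.520 − 0.83 − 0.52 = 0.641.

0.641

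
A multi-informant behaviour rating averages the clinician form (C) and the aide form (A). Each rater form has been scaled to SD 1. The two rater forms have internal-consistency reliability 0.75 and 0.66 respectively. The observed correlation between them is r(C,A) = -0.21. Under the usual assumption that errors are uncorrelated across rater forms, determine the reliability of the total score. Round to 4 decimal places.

0.6266

Var(C+A) = 2 + 2·[(-0.21)] = 2 − 0.42 = 1.58.
Under uncorrelated errors the observed covariances equal the true-score covariances, so only the own-variance terms attenuate.
True-score variance = [0.75 + 0.66] − 0.42 = 1.41 − 0.42 = 0.99.
Reliability = 0.99 / 1.58 = 0.6266.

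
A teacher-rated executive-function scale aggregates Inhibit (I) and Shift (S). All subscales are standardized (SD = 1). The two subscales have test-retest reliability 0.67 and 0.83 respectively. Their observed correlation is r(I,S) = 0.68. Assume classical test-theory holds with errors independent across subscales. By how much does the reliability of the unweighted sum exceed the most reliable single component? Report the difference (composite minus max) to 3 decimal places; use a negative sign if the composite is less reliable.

0.021

Var(sum) = 2 + 1.36 = 3.36; true-score variance = 1.5 + 1.36 = 2.86; composite reliability = 0.8512.
Max component reliability = 0.8300.
Difference = 0.8512 − 0.8300 = 0.021.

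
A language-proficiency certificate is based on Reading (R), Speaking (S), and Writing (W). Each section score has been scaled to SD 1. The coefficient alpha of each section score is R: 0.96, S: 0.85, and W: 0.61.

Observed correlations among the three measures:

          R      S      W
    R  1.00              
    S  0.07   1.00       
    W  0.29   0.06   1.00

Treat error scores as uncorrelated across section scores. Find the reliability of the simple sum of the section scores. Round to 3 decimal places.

0.849

Var(R+S+W) = 3 + 2·[0.07 + 0.29 + 0.06] = 3 + 0.84 = 3.84.
With uncorrelated errors the cross-covariances are all true-score covariance, so they carry over unchanged; only the diagonal terms shrink to ρᵢσᵢ².
True-score variance = [0.96 + 0.85 + 0.61] + 0.84 = 2.42 + 0.84 = 3.26.
Reliability = 3.26 / 3.84 = 0.849.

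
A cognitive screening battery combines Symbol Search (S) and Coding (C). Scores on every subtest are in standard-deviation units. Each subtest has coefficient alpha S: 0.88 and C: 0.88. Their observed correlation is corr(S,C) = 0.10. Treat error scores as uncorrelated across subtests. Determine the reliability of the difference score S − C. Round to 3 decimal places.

Var(S−C) = 1 + 1 − 2·0.10 = 2 − 0.2 = 1.8.
Because errors are independent across components, Cov(Tᵢ,Tⱼ) = Cov(Xᵢ,Xⱼ); the off-diagonal part of the true-score variance is the same as above.
True-score variance = [0.88 + 0.88] − 0.2 = 1.76 − 0.2 = 1.56.
Reliability = 1.56 / 1.8 = 0.867.

0.867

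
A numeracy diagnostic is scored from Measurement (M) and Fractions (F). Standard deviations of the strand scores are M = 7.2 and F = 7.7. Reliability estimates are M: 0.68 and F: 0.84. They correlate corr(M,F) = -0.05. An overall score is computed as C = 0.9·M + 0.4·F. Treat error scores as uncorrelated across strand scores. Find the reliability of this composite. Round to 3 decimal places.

Var(C) = 0.9²·7.2² + 0.4²·7.7² + 2·[0.36·7.2·7.7·(-0.05)] = 51.4768 − 1.99584 = 49.481.
With uncorrelated errors the cross-covariances are all true-score covariance, so they carry over unchanged; only the diagonal terms shrink to ρᵢσᵢ².
True-score variance = [0.9²·7.2²·0.68 + 0.4²·7.7²·0.84] − 1.99584 = 36.522 − 1.99584 = 34.5262.
Reliability = 34.5262 / 49.481 = 0.698.

0.698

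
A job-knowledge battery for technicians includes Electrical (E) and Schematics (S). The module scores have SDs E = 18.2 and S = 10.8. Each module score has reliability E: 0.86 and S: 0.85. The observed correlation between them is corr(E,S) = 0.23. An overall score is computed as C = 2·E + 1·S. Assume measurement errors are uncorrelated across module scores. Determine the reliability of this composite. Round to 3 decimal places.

Var(C) = 2²·18.2² + 10.8² + 2·[2·18.2·10.8·0.23] = 1441.6 + 180.835 = 1622.44.
Under uncorrelated errors the observed covariances equal the true-score covariances, so only the own-variance terms attenuate.
True-score variance = [2²·18.2²·0.86 + 10.8²·0.85] + 180.835 = 1238.61 + 180.835 = 1419.44.
Reliability = 1419.44 / 1622.44 = 0.875.

0.875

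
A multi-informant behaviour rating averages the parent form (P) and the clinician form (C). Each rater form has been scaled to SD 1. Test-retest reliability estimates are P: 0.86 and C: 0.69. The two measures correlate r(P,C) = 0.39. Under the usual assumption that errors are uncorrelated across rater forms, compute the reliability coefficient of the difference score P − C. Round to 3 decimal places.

0.631

Var(P−C) = 1 + 1 − 2·0.39 = 2 − 0.78 = 1.22.
Because errors are independent across components, Cov(Tᵢ,Tⱼ) = Cov(Xᵢ,Xⱼ); the off-diagonal part of the true-score variance is the same as above.
True-score variance = [0.86 + 0.69] − 0.78 = 1.55 − 0.78 = 0.77.
Reliability = 0.77 / 1.22 = 0.631.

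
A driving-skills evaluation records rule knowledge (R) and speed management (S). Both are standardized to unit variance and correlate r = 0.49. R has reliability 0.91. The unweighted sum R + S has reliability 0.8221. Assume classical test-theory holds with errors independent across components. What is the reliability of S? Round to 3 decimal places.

Var(R+S) = 2 + 2·0.49 = 2.980.
True-score variance = ρ_R + ρ_S + 2·0.49, so 0.8221 = (0.91 + ρ_S + 0.98) / 2.980.
ρ_S = 0.8221·2.980 − 0.91 − 0.98 = 0.560.

0.560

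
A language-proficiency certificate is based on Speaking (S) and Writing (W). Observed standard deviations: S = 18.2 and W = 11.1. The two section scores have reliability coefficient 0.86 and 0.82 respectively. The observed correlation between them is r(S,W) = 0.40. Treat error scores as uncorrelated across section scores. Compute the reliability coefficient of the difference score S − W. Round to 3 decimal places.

Var(S−W) = 18.2² + 11.1² − 2·18.2·11.1·0.40 = 454.45 − 161.616 = 292.834.
Because errors are independent across components, Cov(Tᵢ,Tⱼ) = Cov(Xᵢ,Xⱼ); the off-diagonal part of the true-score variance is the same as above.
True-score variance = [18.2²·0.86 + 11.1²·0.82] − 161.616 = 385.899 − 161.616 = 224.283.
Reliability = 224.283 / 292.834 = 0.766.

0.766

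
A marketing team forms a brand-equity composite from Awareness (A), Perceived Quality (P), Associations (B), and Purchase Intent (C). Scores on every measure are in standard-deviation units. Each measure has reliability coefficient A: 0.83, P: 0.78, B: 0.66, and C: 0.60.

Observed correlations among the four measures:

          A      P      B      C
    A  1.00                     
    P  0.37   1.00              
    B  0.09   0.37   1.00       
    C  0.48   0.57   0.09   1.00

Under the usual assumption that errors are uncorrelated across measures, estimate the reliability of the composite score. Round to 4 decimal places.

0.8577

Var(A+P+B+C) = 4 + 2·[0.37 + 0.09 + 0.48 + 0.37 + 0.57 + 0.09] = 4 + 3.94 = 7.94.
With uncorrelated errors the cross-covariances are all true-score covariance, so they carry over unchanged; only the diagonal terms shrink to ρᵢσᵢ².
True-score variance = [0.83 + 0.78 + 0.66 + 0.60] + 3.94 = 2.87 + 3.94 = 6.81.
Reliability = 6.81 / 7.94 = 0.8577.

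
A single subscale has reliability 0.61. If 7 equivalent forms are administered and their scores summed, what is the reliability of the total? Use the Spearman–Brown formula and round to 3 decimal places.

0.916

ρ_k = kρ / (1 + (k−1)ρ) = 7·0.61 / (1 + 6·0.61) = 4.270 / 4.660 = 0.916.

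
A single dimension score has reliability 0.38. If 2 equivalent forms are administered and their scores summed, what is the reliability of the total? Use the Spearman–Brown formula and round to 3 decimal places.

ρ_k = kρ / (1 + (k−1)ρ) = 2·0.38 / (1 + 1·0.38) = 0.760 / 1.380 = 0.551.

0.551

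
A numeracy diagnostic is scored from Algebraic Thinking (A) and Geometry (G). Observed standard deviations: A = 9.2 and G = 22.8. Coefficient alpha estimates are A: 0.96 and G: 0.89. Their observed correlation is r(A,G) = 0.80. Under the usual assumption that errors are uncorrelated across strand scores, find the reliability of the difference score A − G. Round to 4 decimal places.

0.7747

Var(A−G) = 9.2² + 22.8² − 2·9.2·22.8·0.80 = 604.48 − 335.616 = 268.864.
Under uncorrelated errors the observed covariances equal the true-score covariances, so only the own-variance terms attenuate.
True-score variance = [9.2²·0.96 + 22.8²·0.89] − 335.616 = 543.912 − 335.616 = 208.296.
Reliability = 208.296 / 268.864 = 0.7747.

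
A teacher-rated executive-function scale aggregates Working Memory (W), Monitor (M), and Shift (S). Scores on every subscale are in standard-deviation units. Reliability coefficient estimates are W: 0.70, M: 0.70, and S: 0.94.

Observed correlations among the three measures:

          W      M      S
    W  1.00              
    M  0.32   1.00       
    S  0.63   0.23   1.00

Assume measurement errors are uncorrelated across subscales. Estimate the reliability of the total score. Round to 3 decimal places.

Var(W+M+S) = 3 + 2·[0.32 + 0.63 + 0.23] = 3 + 2.36 = 5.36.
Under uncorrelated errors the observed covariances equal the true-score covariances, so only the own-variance terms attenuate.
True-score variance = [0.70 + 0.70 + 0.94] + 2.36 = 2.34 + 2.36 = 4.7.
Reliability = 4.7 / 5.36 = 0.877.

0.877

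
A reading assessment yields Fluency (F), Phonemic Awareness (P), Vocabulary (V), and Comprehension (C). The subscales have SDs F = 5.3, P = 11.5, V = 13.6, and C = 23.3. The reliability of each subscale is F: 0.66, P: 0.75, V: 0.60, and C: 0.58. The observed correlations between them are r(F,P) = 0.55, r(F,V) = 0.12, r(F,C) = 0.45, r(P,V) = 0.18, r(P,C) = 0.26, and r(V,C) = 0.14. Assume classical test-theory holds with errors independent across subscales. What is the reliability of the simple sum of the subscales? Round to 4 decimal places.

Var(F+P+V+C) = 5.3² + 11.5² + 13.6² + 23.3² + 2·[5.3·11.5·0.55 + 5.3·13.6·0.12 + 5.3·23.3·0.45 + 11.5·13.6·0.18 + 11.5·23.3·0.26 + 13.6·23.3·0.14] = 888.19 + 479.85 = 1368.04.
Under uncorrelated errors the observed covariances equal the true-score covariances, so only the own-variance terms attenuate.
True-score variance = [5.3²·0.66 + 11.5²·0.75 + 13.6²·0.60 + 23.3²·0.58] + 479.85 = 543.579 + 479.85 = 1023.43.
Reliability = 1023.43 / 1368.04 = 0.7481.

0.7481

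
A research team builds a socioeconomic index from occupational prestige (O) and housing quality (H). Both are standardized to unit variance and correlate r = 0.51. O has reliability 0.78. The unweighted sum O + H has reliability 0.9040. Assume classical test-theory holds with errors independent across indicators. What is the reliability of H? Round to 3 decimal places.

0.930

Var(O+H) = 2 + 2·0.51 = 3.020.
True-score variance = ρ_O + ρ_H + 2·0.51, so 0.9040 = (0.78 + ρ_H + 1.02) / 3.020.
ρ_H = 0.9040·3.020 − 0.78 − 1.02 = 0.930.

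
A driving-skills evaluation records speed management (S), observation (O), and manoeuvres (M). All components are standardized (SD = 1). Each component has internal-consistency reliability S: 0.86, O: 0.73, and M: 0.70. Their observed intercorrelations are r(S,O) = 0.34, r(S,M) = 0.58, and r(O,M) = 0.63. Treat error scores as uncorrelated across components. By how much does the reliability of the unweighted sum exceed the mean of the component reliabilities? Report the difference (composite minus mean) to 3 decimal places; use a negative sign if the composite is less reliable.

0.120

Var(sum) = 3 + 3.1 = 6.1; true-score variance = 2.29 + 3.1 = 5.39; composite reliability = 0.8836.
Mean component reliability = 0.7633.
Difference = 0.8836 − 0.7633 = 0.120.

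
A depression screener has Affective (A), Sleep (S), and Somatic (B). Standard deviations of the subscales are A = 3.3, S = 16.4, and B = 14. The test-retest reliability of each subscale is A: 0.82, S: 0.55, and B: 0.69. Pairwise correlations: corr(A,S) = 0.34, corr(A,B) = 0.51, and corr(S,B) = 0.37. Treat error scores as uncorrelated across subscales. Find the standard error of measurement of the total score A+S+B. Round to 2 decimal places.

13.56

Var(total) = 475.85 + 253.83 = 729.68.
True-score variance = 292.098 + 253.83 = 545.927, so reliability = 0.7482.
Error variance = 729.68 − 545.927 = 183.752; SEM = √183.752 = 13.56.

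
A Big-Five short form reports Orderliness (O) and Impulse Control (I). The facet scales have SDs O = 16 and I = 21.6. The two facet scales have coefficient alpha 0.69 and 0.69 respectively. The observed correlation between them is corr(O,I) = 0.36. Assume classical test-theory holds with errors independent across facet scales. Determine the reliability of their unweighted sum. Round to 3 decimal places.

Var(O+I) = 16² + 21.6² + 2·[16·21.6·0.36] = 722.56 + 248.832 = 971.392.
Under uncorrelated errors the observed covariances equal the true-score covariances, so only the own-variance terms attenuate.
True-score variance = [16²·0.69 + 21.6²·0.69] + 248.832 = 498.566 + 248.832 = 747.398.
Reliability = 747.398 / 971.392 = 0.769.

0.769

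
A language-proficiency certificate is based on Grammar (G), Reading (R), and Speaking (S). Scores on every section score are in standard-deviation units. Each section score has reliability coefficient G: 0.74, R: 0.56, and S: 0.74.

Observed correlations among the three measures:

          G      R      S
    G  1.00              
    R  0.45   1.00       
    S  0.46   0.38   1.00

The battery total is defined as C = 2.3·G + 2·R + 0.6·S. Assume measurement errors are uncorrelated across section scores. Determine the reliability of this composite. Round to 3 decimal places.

Var(C) = 2.3² + 2² + 0.6² + 2·[4.6·0.45 + 1.38·0.46 + 1.2·0.38] = 9.65 + 6.3216 = 15.9716.
Because errors are independent across components, Cov(Tᵢ,Tⱼ) = Cov(Xᵢ,Xⱼ); the off-diagonal part of the true-score variance is the same as above.
True-score variance = [2.3²·0.74 + 2²·0.56 + 0.6²·0.74] + 6.3216 = 6.421 + 6.3216 = 12.7426.
Reliability = 12.7426 / 15.9716 = 0.798.

0.798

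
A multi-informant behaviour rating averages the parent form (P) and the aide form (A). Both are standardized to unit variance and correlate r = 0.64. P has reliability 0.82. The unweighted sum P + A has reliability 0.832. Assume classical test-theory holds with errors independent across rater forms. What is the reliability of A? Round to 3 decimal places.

Var(P+A) = 2 + 2·0.64 = 3.280.
True-score variance = ρ_P + ρ_A + 2·0.64, so 0.832 = (0.82 + ρ_A + 1.28) / 3.280.
ρ_A = 0.832·3.280 − 0.82 − 1.28 = 0.629.

0.629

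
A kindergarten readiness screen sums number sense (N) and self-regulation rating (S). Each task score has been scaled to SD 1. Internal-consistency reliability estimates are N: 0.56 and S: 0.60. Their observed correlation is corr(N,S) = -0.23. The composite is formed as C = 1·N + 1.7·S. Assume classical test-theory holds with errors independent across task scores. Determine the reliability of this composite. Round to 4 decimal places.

Var(C) = 1 + 1.7² + 2·[1.7·(-0.23)] = 3.89 − 0.782 = 3.108.
With uncorrelated errors the cross-covariances are all true-score covariance, so they carry over unchanged; only the diagonal terms shrink to ρᵢσᵢ².
True-score variance = [0.56 + 1.7²·0.60] − 0.782 = 2.294 − 0.782 = 1.512.
Reliability = 1.512 / 3.108 = 0.4865.

0.4865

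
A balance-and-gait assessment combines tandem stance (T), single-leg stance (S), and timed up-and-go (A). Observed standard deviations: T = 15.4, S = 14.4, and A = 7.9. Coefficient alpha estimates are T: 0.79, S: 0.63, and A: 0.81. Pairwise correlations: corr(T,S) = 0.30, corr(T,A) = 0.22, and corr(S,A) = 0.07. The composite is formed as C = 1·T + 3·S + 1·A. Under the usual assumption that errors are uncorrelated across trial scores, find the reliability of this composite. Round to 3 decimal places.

Var(C) = 15.4² + 3²·14.4² + 7.9² + 2·[3·15.4·14.4·0.30 + 15.4·7.9·0.22 + 3·14.4·7.9·0.07] = 2165.81 + 500.478 = 2666.29.
Because errors are independent across components, Cov(Tᵢ,Tⱼ) = Cov(Xᵢ,Xⱼ); the off-diagonal part of the true-score variance is the same as above.
True-score variance = [15.4²·0.79 + 3²·14.4²·0.63 + 7.9²·0.81] + 500.478 = 1413.64 + 500.478 = 1914.12.
Reliability = 1914.12 / 2666.29 = 0.718.

0.718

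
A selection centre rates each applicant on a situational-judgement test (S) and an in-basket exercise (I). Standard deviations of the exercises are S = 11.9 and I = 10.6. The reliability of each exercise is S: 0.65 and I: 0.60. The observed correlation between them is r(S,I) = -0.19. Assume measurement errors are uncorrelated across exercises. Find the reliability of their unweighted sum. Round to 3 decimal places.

0.541

Var(S+I) = 11.9² + 10.6² + 2·[11.9·10.6·(-0.19)] = 253.97 − 47.9332 = 206.037.
Because errors are independent across components, Cov(Tᵢ,Tⱼ) = Cov(Xᵢ,Xⱼ); the off-diagonal part of the true-score variance is the same as above.
True-score variance = [11.9²·0.65 + 10.6²·0.60] − 47.9332 = 159.463 − 47.9332 = 111.529.
Reliability = 111.529 / 206.037 = 0.541.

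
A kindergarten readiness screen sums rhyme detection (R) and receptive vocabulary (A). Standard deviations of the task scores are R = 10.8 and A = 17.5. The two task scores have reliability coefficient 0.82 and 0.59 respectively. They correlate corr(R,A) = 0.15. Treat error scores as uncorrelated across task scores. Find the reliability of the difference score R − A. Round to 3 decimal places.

0.600

Var(R−A) = 10.8² + 17.5² − 2·10.8·17.5·0.15 = 422.89 − 56.7 = 366.19.
With uncorrelated errors the cross-covariances are all true-score covariance, so they carry over unchanged; only the diagonal terms shrink to ρᵢσᵢ².
True-score variance = [10.8²·0.82 + 17.5²·0.59] − 56.7 = 276.332 − 56.7 = 219.632.
Reliability = 219.632 / 366.19 = 0.600.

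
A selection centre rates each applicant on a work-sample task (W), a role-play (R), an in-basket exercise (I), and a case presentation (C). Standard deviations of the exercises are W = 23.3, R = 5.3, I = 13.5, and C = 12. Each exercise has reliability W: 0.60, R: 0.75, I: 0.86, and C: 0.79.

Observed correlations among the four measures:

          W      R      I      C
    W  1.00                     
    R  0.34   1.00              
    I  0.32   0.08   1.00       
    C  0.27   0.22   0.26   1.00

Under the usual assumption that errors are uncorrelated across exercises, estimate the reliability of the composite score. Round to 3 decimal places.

Var(W+R+I+C) = 23.3² + 5.3² + 13.5² + 12² + 2·[23.3·5.3·0.34 + 23.3·13.5·0.32 + 23.3·12·0.27 + 5.3·13.5·0.08 + 5.3·12·0.22 + 13.5·12·0.26] = 897.23 + 559.941 = 1457.17.
With uncorrelated errors the cross-covariances are all true-score covariance, so they carry over unchanged; only the diagonal terms shrink to ρᵢσᵢ².
True-score variance = [23.3²·0.60 + 5.3²·0.75 + 13.5²·0.86 + 12²·0.79] + 559.941 = 617.296 + 559.941 = 1177.24.
Reliability = 1177.24 / 1457.17 = 0.808.

0.808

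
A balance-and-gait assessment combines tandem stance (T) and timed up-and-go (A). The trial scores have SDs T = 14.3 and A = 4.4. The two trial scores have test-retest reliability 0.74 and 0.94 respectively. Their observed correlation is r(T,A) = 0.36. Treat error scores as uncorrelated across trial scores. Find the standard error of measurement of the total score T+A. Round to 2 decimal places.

Var(total) = 223.85 + 45.3024 = 269.152.
True-score variance = 169.521 + 45.3024 = 214.823, so reliability = 0.7981.
Error variance = 269.152 − 214.823 = 54.329; SEM = √54.329 = 7.37.

7.37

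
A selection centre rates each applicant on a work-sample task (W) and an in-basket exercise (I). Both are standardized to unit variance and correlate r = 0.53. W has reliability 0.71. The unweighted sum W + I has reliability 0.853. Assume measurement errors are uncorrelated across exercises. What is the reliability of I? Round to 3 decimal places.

Var(W+I) = 2 + 2·0.53 = 3.060.
True-score variance = ρ_W + ρ_I + 2·0.53, so 0.853 = (0.71 + ρ_I + 1.06) / 3.060.
ρ_I = 0.853·3.060 − 0.71 − 1.06 = 0.840.

0.840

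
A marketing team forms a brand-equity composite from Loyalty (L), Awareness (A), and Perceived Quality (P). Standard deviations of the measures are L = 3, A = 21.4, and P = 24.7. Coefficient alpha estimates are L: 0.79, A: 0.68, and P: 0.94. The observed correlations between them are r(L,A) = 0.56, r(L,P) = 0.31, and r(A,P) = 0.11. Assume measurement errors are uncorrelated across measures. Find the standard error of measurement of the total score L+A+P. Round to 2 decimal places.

13.60

Var(total) = 1077.05 + 234.134 = 1311.18.
True-score variance = 892.007 + 234.134 = 1126.14, so reliability = 0.8589.
Error variance = 1311.18 − 1126.14 = 185.043; SEM = √185.043 = 13.60.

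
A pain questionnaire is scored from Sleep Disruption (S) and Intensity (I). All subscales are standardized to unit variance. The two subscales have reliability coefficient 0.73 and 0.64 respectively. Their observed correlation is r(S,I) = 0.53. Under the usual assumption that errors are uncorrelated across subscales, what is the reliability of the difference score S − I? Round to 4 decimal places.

Var(S−I) = 1 + 1 − 2·0.53 = 2 − 1.06 = 0.94.
With uncorrelated errors the cross-covariances are all true-score covariance, so they carry over unchanged; only the diagonal terms shrink to ρᵢσᵢ².
True-score variance = [0.73 + 0.64] − 1.06 = 1.37 − 1.06 = 0.31.
Reliability = 0.31 / 0.94 = 0.3298.

0.3298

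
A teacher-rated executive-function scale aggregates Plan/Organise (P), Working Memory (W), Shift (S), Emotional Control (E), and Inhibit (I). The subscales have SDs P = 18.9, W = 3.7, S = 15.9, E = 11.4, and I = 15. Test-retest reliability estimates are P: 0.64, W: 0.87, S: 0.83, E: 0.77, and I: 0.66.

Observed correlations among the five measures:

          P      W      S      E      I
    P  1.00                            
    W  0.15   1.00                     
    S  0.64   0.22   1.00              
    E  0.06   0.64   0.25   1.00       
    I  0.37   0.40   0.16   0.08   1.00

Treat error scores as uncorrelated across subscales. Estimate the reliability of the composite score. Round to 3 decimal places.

Var(P+W+S+E+I) = 18.9² + 3.7² + 15.9² + 11.4² + 15² + 2·[18.9·3.7·0.15 + 18.9·15.9·0.64 + 18.9·11.4·0.06 + 18.9·15·0.37 + 3.7·15.9·0.22 + 3.7·11.4·0.64 + 3.7·15·0.40 + 15.9·11.4·0.25 + 15.9·15·0.16 + 11.4·15·0.08] = 978.67 + 959.863 = 1938.53.
With uncorrelated errors the cross-covariances are all true-score covariance, so they carry over unchanged; only the diagonal terms shrink to ρᵢσᵢ².
True-score variance = [18.9²·0.64 + 3.7²·0.87 + 15.9²·0.83 + 11.4²·0.77 + 15²·0.66] + 959.863 = 698.926 + 959.863 = 1658.79.
Reliability = 1658.79 / 1938.53 = 0.856.

0.856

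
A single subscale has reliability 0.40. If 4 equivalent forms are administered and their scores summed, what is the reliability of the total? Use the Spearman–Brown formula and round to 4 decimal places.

0.7273

ρ_k = kρ / (1 + (k−1)ρ) = 4·0.40 / (1 + 3·0.40) = 1.600 / 2.200 = 0.7273.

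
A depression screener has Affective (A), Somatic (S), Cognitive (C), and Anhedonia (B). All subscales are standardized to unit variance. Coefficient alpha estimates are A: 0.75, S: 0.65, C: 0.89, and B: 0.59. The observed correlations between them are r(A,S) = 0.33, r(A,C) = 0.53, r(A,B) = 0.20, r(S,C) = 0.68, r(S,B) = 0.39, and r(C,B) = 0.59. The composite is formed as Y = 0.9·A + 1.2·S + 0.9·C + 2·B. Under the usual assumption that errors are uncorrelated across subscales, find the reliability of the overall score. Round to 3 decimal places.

0.836

Var(Y) = 0.9² + 1.2² + 0.9² + 2² + 2·[1.08·0.33 + 0.81·0.53 + 1.8·0.20 + 1.08·0.68 + 2.4·0.39 + 1.8·0.59] = 7.06 + 7.7562 = 14.8162.
Under uncorrelated errors the observed covariances equal the true-score covariances, so only the own-variance terms attenuate.
True-score variance = [0.9²·0.75 + 1.2²·0.65 + 0.9²·0.89 + 2²·0.59] + 7.7562 = 4.6244 + 7.7562 = 12.3806.
Reliability = 12.3806 / 14.8162 = 0.836.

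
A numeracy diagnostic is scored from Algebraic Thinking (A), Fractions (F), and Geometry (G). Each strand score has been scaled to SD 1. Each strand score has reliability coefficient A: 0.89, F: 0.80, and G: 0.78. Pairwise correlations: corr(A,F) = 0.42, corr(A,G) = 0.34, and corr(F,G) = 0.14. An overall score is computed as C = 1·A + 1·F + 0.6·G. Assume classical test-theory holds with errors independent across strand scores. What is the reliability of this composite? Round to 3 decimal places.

0.897

Var(C) = 1 + 1 + 0.6² + 2·[0.42 + 0.6·0.34 + 0.6·0.14] = 2.36 + 1.416 = 3.776.
Under uncorrelated errors the observed covariances equal the true-score covariances, so only the own-variance terms attenuate.
True-score variance = [0.89 + 0.80 + 0.6²·0.78] + 1.416 = 1.9708 + 1.416 = 3.3868.
Reliability = 3.3868 / 3.776 = 0.897.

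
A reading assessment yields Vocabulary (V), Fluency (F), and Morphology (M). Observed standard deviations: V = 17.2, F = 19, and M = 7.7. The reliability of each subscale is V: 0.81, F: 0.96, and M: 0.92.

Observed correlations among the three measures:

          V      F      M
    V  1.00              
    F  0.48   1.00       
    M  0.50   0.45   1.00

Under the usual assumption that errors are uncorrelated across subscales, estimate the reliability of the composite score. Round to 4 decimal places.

0.9417

Var(V+F+M) = 17.2² + 19² + 7.7² + 2·[17.2·19·0.48 + 17.2·7.7·0.50 + 19·7.7·0.45] = 716.13 + 577.838 = 1293.97.
With uncorrelated errors the cross-covariances are all true-score covariance, so they carry over unchanged; only the diagonal terms shrink to ρᵢσᵢ².
True-score variance = [17.2²·0.81 + 19²·0.96 + 7.7²·0.92] + 577.838 = 640.737 + 577.838 = 1218.58.
Reliability = 1218.58 / 1293.97 = 0.9417.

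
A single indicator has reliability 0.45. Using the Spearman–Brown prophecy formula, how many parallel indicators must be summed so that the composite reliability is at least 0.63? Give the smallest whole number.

k ≥ ρ*(1−ρ₁)/(ρ₁(1−ρ*)) = 0.63·0.55 / (0.45·0.37) = 2.081.
Smallest integer k = 3.

3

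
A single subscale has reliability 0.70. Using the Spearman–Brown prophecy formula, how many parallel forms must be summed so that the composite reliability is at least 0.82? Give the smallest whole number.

2

k ≥ ρ*(1−ρ₁)/(ρ₁(1−ρ*)) = 0.82·0.30 / (0.70·0.18) = 1.952.
Smallest integer k = 2.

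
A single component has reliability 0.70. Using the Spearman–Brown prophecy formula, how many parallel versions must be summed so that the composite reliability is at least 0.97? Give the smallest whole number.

k ≥ ρ*(1−ρ₁)/(ρ₁(1−ρ*)) = 0.97·0.30 / (0.70·0.03) = 13.857.
Smallest integer k = 14.

14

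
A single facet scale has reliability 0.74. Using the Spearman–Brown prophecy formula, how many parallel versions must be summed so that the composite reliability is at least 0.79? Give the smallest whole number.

2

k ≥ ρ*(1−ρ₁)/(ρ₁(1−ρ*)) = 0.79·0.26 / (0.74·0.21) = 1.322.
Smallest integer k = 2.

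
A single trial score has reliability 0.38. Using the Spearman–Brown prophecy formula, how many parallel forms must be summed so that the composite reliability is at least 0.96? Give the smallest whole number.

40

k ≥ ρ*(1−ρ₁)/(ρ₁(1−ρ*)) = 0.96·0.62 / (0.38·0.04) = 39.158.
Smallest integer k = 40.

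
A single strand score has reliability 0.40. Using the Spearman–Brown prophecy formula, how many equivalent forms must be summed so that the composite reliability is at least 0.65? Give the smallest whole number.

k ≥ ρ*(1−ρ₁)/(ρ₁(1−ρ*)) = 0.65·0.60 / (0.40·0.35) = 2.786.
Smallest integer k = 3.

3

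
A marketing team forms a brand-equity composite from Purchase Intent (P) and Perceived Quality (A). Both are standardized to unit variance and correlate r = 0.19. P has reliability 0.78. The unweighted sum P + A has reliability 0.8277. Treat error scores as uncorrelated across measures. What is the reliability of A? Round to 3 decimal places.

0.810

Var(P+A) = 2 + 2·0.19 = 2.380.
True-score variance = ρ_P + ρ_A + 2·0.19, so 0.8277 = (0.78 + ρ_A + 0.38) / 2.380.
ρ_A = 0.8277·2.380 − 0.78 − 0.38 = 0.810.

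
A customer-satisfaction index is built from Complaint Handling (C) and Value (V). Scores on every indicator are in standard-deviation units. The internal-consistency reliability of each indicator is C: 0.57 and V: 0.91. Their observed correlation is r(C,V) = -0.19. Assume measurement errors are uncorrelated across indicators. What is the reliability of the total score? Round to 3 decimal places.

0.679

Var(C+V) = 2 + 2·[(-0.19)] = 2 − 0.38 = 1.62.
With uncorrelated errors the cross-covariances are all true-score covariance, so they carry over unchanged; only the diagonal terms shrink to ρᵢσᵢ².
True-score variance = [0.57 + 0.91] − 0.38 = 1.48 − 0.38 = 1.1.
Reliability = 1.1 / 1.62 = 0.679.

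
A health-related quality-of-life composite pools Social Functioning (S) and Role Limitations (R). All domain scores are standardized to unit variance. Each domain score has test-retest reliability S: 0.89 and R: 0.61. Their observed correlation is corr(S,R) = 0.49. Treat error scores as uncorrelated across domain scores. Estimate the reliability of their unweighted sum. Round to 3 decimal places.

0.832

Var(S+R) = 2 + 2·[0.49] = 2 + 0.98 = 2.98.
With uncorrelated errors the cross-covariances are all true-score covariance, so they carry over unchanged; only the diagonal terms shrink to ρᵢσᵢ².
True-score variance = [0.89 + 0.61] + 0.98 = 1.5 + 0.98 = 2.48.
Reliability = 2.48 / 2.98 = 0.832.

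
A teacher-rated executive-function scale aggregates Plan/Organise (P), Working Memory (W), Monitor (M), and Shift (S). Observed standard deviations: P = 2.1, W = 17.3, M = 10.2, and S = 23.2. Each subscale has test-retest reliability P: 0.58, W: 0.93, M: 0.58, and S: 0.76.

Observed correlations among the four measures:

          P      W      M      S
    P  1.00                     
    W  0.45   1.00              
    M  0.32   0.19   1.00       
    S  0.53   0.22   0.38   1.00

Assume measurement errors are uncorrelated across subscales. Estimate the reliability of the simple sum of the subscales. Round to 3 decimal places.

Var(P+W+M+S) = 2.1² + 17.3² + 10.2² + 23.2² + 2·[2.1·17.3·0.45 + 2.1·10.2·0.32 + 2.1·23.2·0.53 + 17.3·10.2·0.19 + 17.3·23.2·0.22 + 10.2·23.2·0.38] = 945.98 + 521.549 = 1467.53.
With uncorrelated errors the cross-covariances are all true-score covariance, so they carry over unchanged; only the diagonal terms shrink to ρᵢσᵢ².
True-score variance = [2.1²·0.58 + 17.3²·0.93 + 10.2²·0.58 + 23.2²·0.76] + 521.549 = 750.303 + 521.549 = 1271.85.
Reliability = 1271.85 / 1467.53 = 0.867.

0.867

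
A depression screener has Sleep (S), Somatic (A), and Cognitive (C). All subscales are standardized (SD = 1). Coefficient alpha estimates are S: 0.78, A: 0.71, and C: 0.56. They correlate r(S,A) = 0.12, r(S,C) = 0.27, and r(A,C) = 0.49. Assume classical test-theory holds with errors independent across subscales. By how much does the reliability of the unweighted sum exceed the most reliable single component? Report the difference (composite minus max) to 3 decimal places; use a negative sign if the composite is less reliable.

0.020

Var(sum) = 3 + 1.76 = 4.76; true-score variance = 2.05 + 1.76 = 3.81; composite reliability = 0.8004.
Max component reliability = 0.7800.
Difference = 0.8004 − 0.7800 = 0.020.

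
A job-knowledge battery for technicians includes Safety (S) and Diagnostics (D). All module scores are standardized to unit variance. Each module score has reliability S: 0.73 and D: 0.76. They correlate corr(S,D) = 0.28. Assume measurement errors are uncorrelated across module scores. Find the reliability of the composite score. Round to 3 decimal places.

Var(S+D) = 2 + 2·[0.28] = 2 + 0.56 = 2.56.
Under uncorrelated errors the observed covariances equal the true-score covariances, so only the own-variance terms attenuate.
True-score variance = [0.73 + 0.76] + 0.56 = 1.49 + 0.56 = 2.05.
Reliability = 2.05 / 2.56 = 0.801.

0.801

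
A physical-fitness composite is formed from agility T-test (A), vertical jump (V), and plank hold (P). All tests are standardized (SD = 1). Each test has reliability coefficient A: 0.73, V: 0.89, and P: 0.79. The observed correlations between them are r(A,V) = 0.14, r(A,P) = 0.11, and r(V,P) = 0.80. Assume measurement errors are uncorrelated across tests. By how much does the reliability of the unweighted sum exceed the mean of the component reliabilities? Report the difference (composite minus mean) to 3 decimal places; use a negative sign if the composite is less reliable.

0.081

Var(sum) = 3 + 2.1 = 5.1; true-score variance = 2.41 + 2.1 = 4.51; composite reliability = 0.8843.
Mean component reliability = 0.8033.
Difference = 0.8843 − 0.8033 = 0.081.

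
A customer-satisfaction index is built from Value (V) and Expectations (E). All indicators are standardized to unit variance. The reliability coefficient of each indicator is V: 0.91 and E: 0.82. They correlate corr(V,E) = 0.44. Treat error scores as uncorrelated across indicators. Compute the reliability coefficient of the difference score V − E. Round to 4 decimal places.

0.7589

Var(V−E) = 1 + 1 − 2·0.44 = 2 − 0.88 = 1.12.
Under uncorrelated errors the observed covariances equal the true-score covariances, so only the own-variance terms attenuate.
True-score variance = [0.91 + 0.82] − 0.88 = 1.73 − 0.88 = 0.85.
Reliability = 0.85 / 1.12 = 0.7589.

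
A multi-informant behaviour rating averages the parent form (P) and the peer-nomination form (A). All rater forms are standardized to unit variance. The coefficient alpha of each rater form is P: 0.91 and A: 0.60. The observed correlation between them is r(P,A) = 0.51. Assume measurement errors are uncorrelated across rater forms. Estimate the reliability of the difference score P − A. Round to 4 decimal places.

0.5000

Var(P−A) = 1 + 1 − 2·0.51 = 2 − 1.02 = 0.98.
With uncorrelated errors the cross-covariances are all true-score covariance, so they carry over unchanged; only the diagonal terms shrink to ρᵢσᵢ².
True-score variance = [0.91 + 0.60] − 1.02 = 1.51 − 1.02 = 0.49.
Reliability = 0.49 / 0.98 = 0.5000.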